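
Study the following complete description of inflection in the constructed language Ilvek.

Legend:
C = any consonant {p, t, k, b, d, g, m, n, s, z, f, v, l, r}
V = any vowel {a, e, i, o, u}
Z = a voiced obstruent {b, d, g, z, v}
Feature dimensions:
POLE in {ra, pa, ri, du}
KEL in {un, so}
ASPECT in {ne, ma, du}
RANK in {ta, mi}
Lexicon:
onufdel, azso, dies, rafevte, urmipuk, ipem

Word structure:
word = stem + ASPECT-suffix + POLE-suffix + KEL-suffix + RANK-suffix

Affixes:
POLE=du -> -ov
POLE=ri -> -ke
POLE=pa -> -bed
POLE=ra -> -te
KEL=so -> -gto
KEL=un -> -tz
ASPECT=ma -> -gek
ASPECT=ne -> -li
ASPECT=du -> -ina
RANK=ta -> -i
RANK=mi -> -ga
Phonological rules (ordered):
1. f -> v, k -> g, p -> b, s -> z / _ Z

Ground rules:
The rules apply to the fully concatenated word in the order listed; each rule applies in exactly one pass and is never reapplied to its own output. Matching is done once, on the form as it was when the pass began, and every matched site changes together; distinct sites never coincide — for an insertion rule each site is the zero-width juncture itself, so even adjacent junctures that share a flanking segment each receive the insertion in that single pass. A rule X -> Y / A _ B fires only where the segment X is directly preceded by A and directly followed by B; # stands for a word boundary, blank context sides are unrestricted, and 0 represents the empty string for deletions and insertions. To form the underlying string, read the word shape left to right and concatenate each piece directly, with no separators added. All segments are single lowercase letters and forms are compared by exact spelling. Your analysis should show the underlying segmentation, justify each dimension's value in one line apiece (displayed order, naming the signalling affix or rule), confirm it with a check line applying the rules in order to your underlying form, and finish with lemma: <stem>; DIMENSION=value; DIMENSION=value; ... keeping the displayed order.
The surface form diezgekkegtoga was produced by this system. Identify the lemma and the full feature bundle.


underlying: dies-gek-ke-gto-ga
POLE=ri - signalled by the affix -ke
KEL=so - signalled by the affix -gto
ASPECT=ma - signalled by the affix -gek
RANK=mi - signalled by the affix -ga
check: diesgekkegtoga -> diezgekkegtoga
lemma: dies; POLE=ri; KEL=so; ASPECT=ma; RANK=mi


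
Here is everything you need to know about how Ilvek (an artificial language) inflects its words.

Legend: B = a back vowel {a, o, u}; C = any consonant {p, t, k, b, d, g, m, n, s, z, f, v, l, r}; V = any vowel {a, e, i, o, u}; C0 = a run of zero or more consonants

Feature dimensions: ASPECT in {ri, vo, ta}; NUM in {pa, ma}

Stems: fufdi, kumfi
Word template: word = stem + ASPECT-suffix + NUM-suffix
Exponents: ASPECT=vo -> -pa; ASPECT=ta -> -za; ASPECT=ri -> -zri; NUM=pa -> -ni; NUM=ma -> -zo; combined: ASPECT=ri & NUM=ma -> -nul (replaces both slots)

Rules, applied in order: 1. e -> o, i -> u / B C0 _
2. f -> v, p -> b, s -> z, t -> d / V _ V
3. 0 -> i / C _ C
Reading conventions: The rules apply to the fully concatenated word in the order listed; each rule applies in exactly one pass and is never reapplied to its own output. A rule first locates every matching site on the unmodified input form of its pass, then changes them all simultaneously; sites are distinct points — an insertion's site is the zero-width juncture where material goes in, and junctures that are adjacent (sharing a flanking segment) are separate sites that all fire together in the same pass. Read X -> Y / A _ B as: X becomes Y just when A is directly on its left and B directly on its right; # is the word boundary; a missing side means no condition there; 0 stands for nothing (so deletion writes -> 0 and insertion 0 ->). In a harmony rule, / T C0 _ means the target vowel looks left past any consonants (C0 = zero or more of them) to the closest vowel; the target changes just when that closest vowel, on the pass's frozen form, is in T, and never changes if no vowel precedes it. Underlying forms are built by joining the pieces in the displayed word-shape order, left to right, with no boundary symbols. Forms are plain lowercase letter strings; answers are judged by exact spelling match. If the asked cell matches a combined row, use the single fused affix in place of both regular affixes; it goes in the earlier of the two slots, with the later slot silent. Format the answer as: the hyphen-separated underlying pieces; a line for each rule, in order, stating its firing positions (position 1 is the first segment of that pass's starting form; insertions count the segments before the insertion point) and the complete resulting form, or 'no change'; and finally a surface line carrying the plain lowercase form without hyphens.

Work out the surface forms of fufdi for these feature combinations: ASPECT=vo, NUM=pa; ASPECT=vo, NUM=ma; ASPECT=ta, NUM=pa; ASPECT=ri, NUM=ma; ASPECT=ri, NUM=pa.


cell ASPECT=vo, NUM=pa:
underlying: fufdi-pa-ni
1. e -> o, i -> u / B C0 _: fires at position(s) 5, 9: fufdupanu
2. f -> v, p -> b, s -> z, t -> d / V _ V: fires at position(s) 6: fufdubanu
3. 0 -> i / C _ C: inserts after position(s) 3: fufidubanu
surface: fufidubanu

cell ASPECT=vo, NUM=ma:
underlying: fufdi-pa-zo
1. e -> o, i -> u / B C0 _: fires at position(s) 5: fufdupazo
2. f -> v, p -> b, s -> z, t -> d / V _ V: fires at position(s) 6: fufdubazo
3. 0 -> i / C _ C: inserts after position(s) 3: fufidubazo
surface: fufidubazo

cell ASPECT=ta, NUM=pa:
underlying: fufdi-za-ni
1. e -> o, i -> u / B C0 _: fires at position(s) 5, 9: fufduzanu
2. f -> v, p -> b, s -> z, t -> d / V _ V: no change
3. 0 -> i / C _ C: inserts after position(s) 3: fufiduzanu
surface: fufiduzanu

cell ASPECT=ri, NUM=ma:
underlying: fufdi-nul
1. e -> o, i -> u / B C0 _: fires at position(s) 5: fufdunul
2. f -> v, p -> b, s -> z, t -> d / V _ V: no change
3. 0 -> i / C _ C: inserts after position(s) 3: fufidunul
surface: fufidunul

cell ASPECT=ri, NUM=pa:
underlying: fufdi-zri-ni
1. e -> o, i -> u / B C0 _: fires at position(s) 5: fufduzrini
2. f -> v, p -> b, s -> z, t -> d / V _ V: no change
3. 0 -> i / C _ C: inserts after position(s) 3, 6: fufiduzirini
surface: fufiduzirini


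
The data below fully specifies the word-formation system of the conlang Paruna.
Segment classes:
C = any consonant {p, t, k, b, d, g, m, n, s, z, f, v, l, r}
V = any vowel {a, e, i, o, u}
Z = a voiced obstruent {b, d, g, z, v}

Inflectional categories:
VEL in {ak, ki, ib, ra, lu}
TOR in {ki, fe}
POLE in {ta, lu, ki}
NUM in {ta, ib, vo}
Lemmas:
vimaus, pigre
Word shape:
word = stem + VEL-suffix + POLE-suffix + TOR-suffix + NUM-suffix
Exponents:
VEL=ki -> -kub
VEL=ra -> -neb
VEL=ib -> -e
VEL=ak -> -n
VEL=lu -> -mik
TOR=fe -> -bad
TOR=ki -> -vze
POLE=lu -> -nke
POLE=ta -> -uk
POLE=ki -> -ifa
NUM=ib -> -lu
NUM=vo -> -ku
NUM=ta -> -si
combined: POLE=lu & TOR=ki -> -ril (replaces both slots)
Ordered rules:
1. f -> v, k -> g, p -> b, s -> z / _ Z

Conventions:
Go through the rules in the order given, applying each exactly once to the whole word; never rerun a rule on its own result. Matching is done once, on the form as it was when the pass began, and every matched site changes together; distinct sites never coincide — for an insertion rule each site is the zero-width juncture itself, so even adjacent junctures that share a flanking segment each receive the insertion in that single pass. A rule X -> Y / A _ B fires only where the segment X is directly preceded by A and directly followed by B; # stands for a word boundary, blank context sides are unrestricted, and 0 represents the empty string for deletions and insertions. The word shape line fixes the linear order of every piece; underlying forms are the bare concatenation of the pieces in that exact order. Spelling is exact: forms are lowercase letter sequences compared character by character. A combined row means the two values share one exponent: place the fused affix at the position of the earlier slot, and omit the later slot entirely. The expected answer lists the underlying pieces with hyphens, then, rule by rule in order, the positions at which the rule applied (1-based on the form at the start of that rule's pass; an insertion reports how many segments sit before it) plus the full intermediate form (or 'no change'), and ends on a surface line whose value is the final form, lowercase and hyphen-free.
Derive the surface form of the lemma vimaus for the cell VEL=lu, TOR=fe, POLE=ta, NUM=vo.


underlying: vimaus-mik-uk-bad-ku
1. f -> v, k -> g, p -> b, s -> z / _ Z: fires at position(s) 11: vimausmikugbadku
surface: vimausmikugbadku


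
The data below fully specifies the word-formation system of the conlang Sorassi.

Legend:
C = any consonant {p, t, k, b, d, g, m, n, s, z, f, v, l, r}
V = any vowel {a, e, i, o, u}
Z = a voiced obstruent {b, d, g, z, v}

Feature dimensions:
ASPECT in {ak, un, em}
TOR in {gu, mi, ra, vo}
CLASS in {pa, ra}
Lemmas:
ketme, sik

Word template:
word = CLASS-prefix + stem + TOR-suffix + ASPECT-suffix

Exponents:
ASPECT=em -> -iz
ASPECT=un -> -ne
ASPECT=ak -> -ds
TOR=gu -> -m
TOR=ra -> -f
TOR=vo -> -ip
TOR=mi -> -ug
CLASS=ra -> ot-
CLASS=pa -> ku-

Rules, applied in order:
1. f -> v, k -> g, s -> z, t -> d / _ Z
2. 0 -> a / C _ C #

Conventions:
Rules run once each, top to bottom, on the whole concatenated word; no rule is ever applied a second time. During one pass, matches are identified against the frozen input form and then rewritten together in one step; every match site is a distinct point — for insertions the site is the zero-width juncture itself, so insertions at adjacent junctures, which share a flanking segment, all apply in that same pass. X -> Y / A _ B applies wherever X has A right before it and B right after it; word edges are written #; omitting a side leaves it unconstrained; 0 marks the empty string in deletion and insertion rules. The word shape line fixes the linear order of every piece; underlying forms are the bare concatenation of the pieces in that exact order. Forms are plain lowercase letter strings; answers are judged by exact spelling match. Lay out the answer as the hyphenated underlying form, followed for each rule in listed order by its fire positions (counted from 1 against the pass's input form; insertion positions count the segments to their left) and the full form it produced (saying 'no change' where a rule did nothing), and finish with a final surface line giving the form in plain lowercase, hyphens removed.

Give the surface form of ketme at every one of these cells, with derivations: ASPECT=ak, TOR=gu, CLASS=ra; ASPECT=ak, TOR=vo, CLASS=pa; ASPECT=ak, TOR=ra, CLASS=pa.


cell ASPECT=ak, TOR=gu, CLASS=ra:
underlying: ot-ketme-m-ds
1. f -> v, k -> g, s -> z, t -> d / _ Z: no change
2. 0 -> a / C _ C #: inserts after position(s) 9: otketmemdas
surface: otketmemdas

cell ASPECT=ak, TOR=vo, CLASS=pa:
underlying: ku-ketme-ip-ds
1. f -> v, k -> g, s -> z, t -> d / _ Z: no change
2. 0 -> a / C _ C #: inserts after position(s) 10: kuketmeipdas
surface: kuketmeipdas

cell ASPECT=ak, TOR=ra, CLASS=pa:
underlying: ku-ketme-f-ds
1. f -> v, k -> g, s -> z, t -> d / _ Z: fires at position(s) 8: kuketmevds
2. 0 -> a / C _ C #: inserts after position(s) 9: kuketmevdas
surface: kuketmevdas


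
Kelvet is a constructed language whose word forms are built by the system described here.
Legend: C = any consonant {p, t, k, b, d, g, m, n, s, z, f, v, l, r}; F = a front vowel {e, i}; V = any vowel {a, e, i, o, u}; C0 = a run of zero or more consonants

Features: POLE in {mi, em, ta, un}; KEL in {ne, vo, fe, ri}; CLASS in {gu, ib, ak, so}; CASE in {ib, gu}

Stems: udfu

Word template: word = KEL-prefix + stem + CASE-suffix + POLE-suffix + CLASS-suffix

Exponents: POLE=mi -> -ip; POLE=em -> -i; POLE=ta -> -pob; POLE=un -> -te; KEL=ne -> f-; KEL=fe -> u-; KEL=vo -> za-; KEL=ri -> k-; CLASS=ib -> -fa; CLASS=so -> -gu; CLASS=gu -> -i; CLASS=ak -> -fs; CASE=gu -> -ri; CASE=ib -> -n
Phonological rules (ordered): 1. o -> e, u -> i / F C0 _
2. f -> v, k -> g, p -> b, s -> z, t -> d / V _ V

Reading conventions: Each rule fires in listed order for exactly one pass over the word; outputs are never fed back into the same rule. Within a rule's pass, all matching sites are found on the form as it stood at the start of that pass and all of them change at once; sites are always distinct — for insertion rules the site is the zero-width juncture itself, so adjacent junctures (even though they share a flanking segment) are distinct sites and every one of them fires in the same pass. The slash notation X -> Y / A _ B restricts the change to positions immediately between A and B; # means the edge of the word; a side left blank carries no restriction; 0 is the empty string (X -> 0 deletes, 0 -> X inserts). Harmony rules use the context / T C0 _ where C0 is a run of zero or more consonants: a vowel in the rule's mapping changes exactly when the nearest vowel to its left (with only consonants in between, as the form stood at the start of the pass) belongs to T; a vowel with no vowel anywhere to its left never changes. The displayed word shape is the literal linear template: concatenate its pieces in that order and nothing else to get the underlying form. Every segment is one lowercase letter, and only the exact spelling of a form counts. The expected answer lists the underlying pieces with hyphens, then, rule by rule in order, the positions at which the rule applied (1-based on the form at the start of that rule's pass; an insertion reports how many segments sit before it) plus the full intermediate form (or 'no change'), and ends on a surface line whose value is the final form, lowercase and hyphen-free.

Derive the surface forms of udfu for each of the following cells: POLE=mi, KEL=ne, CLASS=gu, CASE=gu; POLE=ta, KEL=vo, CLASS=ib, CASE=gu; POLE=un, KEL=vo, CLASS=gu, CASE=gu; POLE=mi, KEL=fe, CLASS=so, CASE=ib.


cell POLE=mi, KEL=ne, CLASS=gu, CASE=gu:
underlying: f-udfu-ri-ip-i
1. o -> e, u -> i / F C0 _: no change
2. f -> v, k -> g, p -> b, s -> z, t -> d / V _ V: fires at position(s) 9: fudfuriibi
surface: fudfuriibi

cell POLE=ta, KEL=vo, CLASS=ib, CASE=gu:
underlying: za-udfu-ri-pob-fa
1. o -> e, u -> i / F C0 _: fires at position(s) 10: zaudfuripebfa
2. f -> v, k -> g, p -> b, s -> z, t -> d / V _ V: fires at position(s) 9: zaudfuribebfa
surface: zaudfuribebfa

cell POLE=un, KEL=vo, CLASS=gu, CASE=gu:
underlying: za-udfu-ri-te-i
1. o -> e, u -> i / F C0 _: no change
2. f -> v, k -> g, p -> b, s -> z, t -> d / V _ V: fires at position(s) 9: zaudfuridei
surface: zaudfuridei

cell POLE=mi, KEL=fe, CLASS=so, CASE=ib:
underlying: u-udfu-n-ip-gu
1. o -> e, u -> i / F C0 _: fires at position(s) 10: uudfunipgi
2. f -> v, k -> g, p -> b, s -> z, t -> d / V _ V: no change
surface: uudfunipgi


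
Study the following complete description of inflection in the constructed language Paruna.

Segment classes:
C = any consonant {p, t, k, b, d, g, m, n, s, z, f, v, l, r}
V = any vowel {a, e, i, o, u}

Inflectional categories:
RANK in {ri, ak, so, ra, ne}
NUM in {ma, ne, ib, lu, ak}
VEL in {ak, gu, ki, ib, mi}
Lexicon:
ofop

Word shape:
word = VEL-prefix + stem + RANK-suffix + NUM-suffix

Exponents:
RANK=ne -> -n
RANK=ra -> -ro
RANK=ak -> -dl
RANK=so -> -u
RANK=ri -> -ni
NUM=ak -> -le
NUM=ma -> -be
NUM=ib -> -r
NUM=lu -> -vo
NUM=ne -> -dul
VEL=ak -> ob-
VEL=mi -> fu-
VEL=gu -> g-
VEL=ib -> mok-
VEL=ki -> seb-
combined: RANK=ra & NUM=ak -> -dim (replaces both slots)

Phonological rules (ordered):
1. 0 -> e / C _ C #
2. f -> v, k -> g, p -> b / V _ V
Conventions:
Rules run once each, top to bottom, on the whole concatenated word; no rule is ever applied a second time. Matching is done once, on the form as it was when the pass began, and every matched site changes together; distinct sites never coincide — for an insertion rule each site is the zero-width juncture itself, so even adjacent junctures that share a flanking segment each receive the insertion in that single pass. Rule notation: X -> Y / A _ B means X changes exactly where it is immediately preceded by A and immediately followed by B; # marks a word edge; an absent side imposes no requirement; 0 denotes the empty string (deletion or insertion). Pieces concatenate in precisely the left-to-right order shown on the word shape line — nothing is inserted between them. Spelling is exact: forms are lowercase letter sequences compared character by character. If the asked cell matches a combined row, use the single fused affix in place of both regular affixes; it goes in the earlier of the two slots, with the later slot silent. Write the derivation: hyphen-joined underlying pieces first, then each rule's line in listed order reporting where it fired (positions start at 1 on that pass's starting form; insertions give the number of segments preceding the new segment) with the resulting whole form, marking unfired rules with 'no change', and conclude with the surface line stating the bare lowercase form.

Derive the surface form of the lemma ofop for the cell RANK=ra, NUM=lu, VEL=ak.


underlying: ob-ofop-ro-vo
1. 0 -> e / C _ C #: no change
2. f -> v, k -> g, p -> b / V _ V: fires at position(s) 4: obovoprovo
surface: obovoprovo


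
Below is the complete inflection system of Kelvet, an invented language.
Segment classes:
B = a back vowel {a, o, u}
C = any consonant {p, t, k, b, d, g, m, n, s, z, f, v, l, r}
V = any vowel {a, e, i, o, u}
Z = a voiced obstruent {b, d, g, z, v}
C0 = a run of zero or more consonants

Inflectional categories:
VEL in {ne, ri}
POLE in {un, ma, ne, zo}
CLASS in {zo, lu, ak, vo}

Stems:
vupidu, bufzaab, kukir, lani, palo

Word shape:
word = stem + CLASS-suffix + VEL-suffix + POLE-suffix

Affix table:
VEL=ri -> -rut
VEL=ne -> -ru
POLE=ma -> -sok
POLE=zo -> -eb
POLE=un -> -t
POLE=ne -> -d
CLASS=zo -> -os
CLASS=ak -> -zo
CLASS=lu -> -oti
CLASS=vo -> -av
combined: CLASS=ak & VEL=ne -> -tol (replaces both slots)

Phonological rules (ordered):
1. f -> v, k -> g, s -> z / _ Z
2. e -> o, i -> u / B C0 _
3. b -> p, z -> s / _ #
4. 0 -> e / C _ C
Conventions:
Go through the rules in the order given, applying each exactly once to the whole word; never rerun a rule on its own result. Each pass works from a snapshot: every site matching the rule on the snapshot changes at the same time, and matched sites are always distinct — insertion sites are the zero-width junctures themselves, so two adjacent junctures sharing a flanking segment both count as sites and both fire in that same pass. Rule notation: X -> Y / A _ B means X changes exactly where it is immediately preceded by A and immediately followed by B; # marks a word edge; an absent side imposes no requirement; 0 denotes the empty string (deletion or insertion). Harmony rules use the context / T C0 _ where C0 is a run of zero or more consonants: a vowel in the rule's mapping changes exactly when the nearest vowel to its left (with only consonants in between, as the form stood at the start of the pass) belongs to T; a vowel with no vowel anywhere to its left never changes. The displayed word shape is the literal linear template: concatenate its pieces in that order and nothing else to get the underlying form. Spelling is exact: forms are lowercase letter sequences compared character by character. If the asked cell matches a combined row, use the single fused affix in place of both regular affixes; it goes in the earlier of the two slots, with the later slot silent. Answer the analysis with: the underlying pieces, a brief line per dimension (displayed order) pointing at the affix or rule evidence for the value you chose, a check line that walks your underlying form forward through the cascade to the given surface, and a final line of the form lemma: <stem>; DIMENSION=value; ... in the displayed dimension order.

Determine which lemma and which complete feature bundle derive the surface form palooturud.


underlying: palo-oti-ru-d
VEL=ne - signalled by the affix -ru
POLE=ne - signalled by the affix -d
CLASS=lu - signalled by the affix -oti
check: palootirud -> palootirud -> palooturud -> palooturud -> palooturud
lemma: palo; VEL=ne; POLE=ne; CLASS=lu


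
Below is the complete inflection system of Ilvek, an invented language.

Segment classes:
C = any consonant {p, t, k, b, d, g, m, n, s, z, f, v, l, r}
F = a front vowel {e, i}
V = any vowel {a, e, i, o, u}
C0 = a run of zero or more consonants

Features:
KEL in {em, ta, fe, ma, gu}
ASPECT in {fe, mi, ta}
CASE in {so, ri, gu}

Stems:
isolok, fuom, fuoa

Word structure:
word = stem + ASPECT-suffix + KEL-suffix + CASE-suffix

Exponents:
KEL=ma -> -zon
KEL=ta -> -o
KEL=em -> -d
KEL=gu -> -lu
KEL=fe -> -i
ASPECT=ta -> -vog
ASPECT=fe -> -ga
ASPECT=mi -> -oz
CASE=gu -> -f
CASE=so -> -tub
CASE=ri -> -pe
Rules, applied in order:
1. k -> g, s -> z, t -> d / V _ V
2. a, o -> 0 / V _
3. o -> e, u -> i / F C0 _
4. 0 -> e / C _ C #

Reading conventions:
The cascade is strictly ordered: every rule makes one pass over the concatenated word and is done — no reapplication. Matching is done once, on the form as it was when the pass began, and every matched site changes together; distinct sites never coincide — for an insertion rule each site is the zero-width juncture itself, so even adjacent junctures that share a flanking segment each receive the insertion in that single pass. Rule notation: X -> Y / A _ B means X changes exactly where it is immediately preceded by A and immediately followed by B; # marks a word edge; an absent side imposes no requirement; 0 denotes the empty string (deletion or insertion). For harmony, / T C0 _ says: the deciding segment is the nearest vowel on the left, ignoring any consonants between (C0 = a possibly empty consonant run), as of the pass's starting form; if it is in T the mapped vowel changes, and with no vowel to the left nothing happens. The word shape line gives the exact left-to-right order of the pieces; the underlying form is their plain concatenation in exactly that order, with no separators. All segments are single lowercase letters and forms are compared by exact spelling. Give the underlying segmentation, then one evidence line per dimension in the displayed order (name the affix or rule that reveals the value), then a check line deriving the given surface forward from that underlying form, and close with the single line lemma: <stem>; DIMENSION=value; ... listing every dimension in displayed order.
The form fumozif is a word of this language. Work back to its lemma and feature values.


underlying: fuom-oz-i-f
KEL=fe - signalled by the affix -i
ASPECT=mi - signalled by the affix -oz
CASE=gu - signalled by the affix -f
check: fuomozif -> fuomozif -> fumozif -> fumozif -> fumozif
lemma: fuom; KEL=fe; ASPECT=mi; CASE=gu


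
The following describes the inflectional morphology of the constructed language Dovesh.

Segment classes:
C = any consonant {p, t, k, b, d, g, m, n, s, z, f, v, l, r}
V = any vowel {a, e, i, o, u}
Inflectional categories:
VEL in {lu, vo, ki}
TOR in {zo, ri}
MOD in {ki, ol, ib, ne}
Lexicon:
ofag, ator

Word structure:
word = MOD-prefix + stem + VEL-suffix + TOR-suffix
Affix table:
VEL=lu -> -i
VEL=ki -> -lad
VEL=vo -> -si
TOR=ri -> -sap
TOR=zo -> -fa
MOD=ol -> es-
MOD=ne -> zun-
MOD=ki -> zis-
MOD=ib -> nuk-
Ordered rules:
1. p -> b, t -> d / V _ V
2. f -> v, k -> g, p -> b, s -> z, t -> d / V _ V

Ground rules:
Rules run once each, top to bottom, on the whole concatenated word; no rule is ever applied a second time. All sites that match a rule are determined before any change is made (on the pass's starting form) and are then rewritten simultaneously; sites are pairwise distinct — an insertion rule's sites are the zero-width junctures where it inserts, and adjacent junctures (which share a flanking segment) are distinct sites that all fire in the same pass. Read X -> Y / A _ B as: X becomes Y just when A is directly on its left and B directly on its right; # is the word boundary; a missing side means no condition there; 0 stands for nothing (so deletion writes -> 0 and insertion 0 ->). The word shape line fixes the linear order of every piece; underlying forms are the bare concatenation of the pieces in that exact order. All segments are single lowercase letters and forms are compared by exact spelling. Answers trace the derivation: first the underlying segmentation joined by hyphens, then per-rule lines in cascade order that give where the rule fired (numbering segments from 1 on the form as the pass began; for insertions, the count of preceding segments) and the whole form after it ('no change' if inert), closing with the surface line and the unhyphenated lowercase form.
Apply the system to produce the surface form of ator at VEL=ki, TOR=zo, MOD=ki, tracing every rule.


underlying: zis-ator-lad-fa
1. p -> b, t -> d / V _ V: fires at position(s) 5: zisadorladfa
2. f -> v, k -> g, p -> b, s -> z, t -> d / V _ V: fires at position(s) 3: zizadorladfa
surface: zizadorladfa


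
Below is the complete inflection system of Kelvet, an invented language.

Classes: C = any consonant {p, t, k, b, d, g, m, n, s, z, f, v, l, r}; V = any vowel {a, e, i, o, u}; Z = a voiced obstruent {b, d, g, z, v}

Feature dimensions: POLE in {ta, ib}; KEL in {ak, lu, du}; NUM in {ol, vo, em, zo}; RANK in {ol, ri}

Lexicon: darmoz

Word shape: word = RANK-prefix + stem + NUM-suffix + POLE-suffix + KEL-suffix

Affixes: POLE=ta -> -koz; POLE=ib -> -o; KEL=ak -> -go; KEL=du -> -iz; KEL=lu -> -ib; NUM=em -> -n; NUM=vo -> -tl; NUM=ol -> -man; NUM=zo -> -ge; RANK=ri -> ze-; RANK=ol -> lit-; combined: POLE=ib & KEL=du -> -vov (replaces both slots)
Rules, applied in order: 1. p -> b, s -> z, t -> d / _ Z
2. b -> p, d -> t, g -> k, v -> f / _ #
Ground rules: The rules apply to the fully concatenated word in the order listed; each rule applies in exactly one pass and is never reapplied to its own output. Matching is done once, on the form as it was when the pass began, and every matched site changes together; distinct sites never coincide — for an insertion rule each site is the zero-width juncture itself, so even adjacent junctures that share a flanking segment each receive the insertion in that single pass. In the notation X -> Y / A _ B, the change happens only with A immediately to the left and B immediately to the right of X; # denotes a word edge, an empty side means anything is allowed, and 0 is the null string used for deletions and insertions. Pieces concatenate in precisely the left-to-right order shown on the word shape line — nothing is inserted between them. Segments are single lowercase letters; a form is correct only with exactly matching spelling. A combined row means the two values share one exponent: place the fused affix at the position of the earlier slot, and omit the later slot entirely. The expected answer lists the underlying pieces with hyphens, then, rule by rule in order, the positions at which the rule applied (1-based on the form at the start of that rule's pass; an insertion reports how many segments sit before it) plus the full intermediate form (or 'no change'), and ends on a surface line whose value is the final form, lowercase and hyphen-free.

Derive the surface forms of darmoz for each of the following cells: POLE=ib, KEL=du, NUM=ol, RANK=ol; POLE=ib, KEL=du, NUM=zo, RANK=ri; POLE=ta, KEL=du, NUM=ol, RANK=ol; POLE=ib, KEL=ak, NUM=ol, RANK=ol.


cell POLE=ib, KEL=du, NUM=ol, RANK=ol:
underlying: lit-darmoz-man-vov
1. p -> b, s -> z, t -> d / _ Z: fires at position(s) 3: liddarmozmanvov
2. b -> p, d -> t, g -> k, v -> f / _ #: fires at position(s) 15: liddarmozmanvof
surface: liddarmozmanvof

cell POLE=ib, KEL=du, NUM=zo, RANK=ri:
underlying: ze-darmoz-ge-vov
1. p -> b, s -> z, t -> d / _ Z: no change
2. b -> p, d -> t, g -> k, v -> f / _ #: fires at position(s) 13: zedarmozgevof
surface: zedarmozgevof

cell POLE=ta, KEL=du, NUM=ol, RANK=ol:
underlying: lit-darmoz-man-koz-iz
1. p -> b, s -> z, t -> d / _ Z: fires at position(s) 3: liddarmozmankoziz
2. b -> p, d -> t, g -> k, v -> f / _ #: no change
surface: liddarmozmankoziz

cell POLE=ib, KEL=ak, NUM=ol, RANK=ol:
underlying: lit-darmoz-man-o-go
1. p -> b, s -> z, t -> d / _ Z: fires at position(s) 3: liddarmozmanogo
2. b -> p, d -> t, g -> k, v -> f / _ #: no change
surface: liddarmozmanogo


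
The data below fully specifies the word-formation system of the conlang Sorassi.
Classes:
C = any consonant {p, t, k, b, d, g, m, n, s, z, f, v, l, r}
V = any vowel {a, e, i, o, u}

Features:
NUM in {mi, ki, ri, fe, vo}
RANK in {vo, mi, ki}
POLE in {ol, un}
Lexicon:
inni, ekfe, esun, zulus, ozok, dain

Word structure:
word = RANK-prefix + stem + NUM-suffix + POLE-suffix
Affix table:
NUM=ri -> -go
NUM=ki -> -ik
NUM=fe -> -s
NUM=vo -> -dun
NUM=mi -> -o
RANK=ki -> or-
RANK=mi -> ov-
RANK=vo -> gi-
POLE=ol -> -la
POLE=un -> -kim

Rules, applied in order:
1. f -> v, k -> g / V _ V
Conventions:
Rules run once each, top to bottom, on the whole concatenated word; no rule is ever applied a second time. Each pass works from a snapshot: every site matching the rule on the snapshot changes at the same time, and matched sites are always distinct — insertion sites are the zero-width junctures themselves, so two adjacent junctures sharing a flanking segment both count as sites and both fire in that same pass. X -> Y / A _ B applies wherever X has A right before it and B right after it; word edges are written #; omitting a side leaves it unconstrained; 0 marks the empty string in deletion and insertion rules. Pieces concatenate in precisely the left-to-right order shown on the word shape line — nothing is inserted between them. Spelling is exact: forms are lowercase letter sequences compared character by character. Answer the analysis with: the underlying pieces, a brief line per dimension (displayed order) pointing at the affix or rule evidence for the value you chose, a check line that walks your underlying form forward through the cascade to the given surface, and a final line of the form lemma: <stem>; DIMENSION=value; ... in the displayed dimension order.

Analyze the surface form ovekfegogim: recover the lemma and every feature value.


underlying: ov-ekfe-go-kim
NUM=ri - signalled by the affix -go
RANK=mi - signalled by the affix ov-
POLE=un - signalled by the affix -kim
check: ovekfegokim -> ovekfegogim
lemma: ekfe; NUM=ri; RANK=mi; POLE=un


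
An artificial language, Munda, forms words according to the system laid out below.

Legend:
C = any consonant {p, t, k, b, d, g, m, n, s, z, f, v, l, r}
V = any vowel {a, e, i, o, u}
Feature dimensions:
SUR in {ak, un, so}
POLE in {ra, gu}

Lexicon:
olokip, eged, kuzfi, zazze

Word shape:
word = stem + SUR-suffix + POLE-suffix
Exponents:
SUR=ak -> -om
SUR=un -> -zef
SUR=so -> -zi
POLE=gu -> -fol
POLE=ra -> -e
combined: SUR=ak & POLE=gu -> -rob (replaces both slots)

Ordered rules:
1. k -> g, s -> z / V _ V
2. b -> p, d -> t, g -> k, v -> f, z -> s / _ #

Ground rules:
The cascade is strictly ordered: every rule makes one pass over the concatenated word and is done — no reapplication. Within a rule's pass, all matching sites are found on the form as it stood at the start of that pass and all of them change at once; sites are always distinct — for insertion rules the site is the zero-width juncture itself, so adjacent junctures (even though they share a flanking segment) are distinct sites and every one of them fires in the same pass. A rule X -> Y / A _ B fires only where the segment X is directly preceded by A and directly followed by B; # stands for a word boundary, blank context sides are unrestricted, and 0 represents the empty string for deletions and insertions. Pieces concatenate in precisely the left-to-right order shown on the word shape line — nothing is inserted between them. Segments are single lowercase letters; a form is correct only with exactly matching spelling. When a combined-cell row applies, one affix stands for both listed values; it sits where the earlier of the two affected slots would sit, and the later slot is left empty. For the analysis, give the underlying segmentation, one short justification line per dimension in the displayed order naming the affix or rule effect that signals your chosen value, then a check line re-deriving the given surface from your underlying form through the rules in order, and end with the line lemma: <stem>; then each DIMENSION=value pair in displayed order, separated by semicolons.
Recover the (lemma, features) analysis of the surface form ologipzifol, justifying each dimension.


underlying: olokip-zi-fol
SUR=so - signalled by the affix -zi
POLE=gu - signalled by the affix -fol
check: olokipzifol -> ologipzifol -> ologipzifol
lemma: olokip; SUR=so; POLE=gu


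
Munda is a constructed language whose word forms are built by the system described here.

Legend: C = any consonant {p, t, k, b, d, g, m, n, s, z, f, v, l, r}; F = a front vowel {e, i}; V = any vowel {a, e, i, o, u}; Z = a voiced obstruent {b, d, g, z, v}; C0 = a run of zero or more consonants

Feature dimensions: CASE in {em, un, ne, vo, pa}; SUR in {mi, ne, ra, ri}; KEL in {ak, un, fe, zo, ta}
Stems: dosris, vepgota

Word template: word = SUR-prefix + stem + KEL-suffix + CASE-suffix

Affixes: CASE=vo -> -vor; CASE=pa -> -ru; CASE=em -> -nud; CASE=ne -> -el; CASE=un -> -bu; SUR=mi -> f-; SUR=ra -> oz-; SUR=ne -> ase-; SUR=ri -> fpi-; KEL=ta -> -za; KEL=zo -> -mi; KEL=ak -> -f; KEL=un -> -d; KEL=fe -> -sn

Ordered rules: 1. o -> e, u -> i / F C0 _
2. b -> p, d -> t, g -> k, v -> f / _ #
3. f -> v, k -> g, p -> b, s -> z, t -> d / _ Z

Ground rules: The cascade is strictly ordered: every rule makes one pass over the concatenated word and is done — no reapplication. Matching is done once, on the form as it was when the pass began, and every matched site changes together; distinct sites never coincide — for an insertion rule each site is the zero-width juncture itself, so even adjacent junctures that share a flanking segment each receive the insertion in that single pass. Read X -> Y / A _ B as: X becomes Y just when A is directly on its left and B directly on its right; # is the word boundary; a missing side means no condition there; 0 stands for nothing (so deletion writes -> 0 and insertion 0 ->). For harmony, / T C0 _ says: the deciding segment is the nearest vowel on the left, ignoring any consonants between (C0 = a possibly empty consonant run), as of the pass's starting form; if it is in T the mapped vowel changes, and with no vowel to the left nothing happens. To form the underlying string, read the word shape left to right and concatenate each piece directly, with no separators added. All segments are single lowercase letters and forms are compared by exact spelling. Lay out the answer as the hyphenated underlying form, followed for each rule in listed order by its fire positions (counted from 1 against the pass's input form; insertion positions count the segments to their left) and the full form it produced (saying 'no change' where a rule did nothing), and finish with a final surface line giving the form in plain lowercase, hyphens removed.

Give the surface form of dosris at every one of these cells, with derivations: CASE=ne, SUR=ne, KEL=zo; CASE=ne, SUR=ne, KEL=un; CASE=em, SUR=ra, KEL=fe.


cell CASE=ne, SUR=ne, KEL=zo:
underlying: ase-dosris-mi-el
1. o -> e, u -> i / F C0 _: fires at position(s) 5: asedesrismiel
2. b -> p, d -> t, g -> k, v -> f / _ #: no change
3. f -> v, k -> g, p -> b, s -> z, t -> d / _ Z: no change
surface: asedesrismiel

cell CASE=ne, SUR=ne, KEL=un:
underlying: ase-dosris-d-el
1. o -> e, u -> i / F C0 _: fires at position(s) 5: asedesrisdel
2. b -> p, d -> t, g -> k, v -> f / _ #: no change
3. f -> v, k -> g, p -> b, s -> z, t -> d / _ Z: fires at position(s) 9: asedesrizdel
surface: asedesrizdel

cell CASE=em, SUR=ra, KEL=fe:
underlying: oz-dosris-sn-nud
1. o -> e, u -> i / F C0 _: fires at position(s) 12: ozdosrissnnid
2. b -> p, d -> t, g -> k, v -> f / _ #: fires at position(s) 13: ozdosrissnnit
3. f -> v, k -> g, p -> b, s -> z, t -> d / _ Z: no change
surface: ozdosrissnnit


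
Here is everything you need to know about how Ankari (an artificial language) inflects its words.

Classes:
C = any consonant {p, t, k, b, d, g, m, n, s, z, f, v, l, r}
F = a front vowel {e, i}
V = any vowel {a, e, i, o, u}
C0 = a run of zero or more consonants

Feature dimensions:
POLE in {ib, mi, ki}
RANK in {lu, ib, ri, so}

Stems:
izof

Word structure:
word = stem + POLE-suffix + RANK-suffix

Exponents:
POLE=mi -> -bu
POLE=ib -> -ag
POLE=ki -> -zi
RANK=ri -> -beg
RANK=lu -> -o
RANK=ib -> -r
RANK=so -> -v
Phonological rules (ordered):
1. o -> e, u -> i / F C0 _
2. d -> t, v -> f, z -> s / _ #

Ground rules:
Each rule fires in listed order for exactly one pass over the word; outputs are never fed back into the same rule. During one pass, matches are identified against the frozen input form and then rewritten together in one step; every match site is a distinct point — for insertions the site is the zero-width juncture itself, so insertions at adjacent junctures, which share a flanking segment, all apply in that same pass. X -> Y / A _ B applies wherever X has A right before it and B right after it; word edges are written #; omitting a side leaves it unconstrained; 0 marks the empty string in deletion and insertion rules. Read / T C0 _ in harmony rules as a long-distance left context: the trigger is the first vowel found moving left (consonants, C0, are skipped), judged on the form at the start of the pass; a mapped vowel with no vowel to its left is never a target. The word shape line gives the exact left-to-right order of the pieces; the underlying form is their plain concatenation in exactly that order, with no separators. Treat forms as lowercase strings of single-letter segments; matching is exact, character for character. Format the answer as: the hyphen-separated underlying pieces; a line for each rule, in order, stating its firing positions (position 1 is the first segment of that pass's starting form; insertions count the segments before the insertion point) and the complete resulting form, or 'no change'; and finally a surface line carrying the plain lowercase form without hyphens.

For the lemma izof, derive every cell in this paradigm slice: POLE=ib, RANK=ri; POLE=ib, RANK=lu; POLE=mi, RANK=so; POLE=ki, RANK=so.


cell POLE=ib, RANK=ri:
underlying: izof-ag-beg
1. o -> e, u -> i / F C0 _: fires at position(s) 3: izefagbeg
2. d -> t, v -> f, z -> s / _ #: no change
surface: izefagbeg

cell POLE=ib, RANK=lu:
underlying: izof-ag-o
1. o -> e, u -> i / F C0 _: fires at position(s) 3: izefago
2. d -> t, v -> f, z -> s / _ #: no change
surface: izefago

cell POLE=mi, RANK=so:
underlying: izof-bu-v
1. o -> e, u -> i / F C0 _: fires at position(s) 3: izefbuv
2. d -> t, v -> f, z -> s / _ #: fires at position(s) 7: izefbuf
surface: izefbuf

cell POLE=ki, RANK=so:
underlying: izof-zi-v
1. o -> e, u -> i / F C0 _: fires at position(s) 3: izefziv
2. d -> t, v -> f, z -> s / _ #: fires at position(s) 7: izefzif
surface: izefzif


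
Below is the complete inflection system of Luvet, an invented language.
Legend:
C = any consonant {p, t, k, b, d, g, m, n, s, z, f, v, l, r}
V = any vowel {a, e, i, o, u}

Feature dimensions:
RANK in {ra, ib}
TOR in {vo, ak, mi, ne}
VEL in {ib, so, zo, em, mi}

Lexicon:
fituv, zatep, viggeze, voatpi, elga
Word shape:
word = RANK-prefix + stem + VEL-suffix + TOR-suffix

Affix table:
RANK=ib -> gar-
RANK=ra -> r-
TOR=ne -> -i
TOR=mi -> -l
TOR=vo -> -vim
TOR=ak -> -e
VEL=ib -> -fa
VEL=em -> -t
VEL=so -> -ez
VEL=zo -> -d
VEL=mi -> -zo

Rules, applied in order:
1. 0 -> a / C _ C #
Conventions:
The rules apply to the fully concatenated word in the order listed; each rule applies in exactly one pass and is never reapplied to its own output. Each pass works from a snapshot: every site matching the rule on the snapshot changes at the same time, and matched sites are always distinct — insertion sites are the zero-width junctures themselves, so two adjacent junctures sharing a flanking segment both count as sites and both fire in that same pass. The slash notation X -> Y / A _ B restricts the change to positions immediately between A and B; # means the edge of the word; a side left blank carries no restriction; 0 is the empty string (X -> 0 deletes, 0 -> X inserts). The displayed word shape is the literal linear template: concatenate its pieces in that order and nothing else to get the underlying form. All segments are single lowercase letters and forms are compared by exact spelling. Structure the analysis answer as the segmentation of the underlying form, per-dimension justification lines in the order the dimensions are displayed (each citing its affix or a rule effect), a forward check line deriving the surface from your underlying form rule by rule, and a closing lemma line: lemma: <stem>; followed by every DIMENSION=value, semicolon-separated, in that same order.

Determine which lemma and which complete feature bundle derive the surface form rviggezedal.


underlying: r-viggeze-d-l
RANK=ra - signalled by the affix r-
TOR=mi - signalled by the affix -l
VEL=zo - signalled by the affix -d
check: rviggezedl -> rviggezedal
lemma: viggeze; RANK=ra; TOR=mi; VEL=zo
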